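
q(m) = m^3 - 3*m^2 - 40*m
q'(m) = 3*m^2 - 6*m - 40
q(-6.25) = -111.33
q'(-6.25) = 114.69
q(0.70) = -29.13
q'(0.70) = -42.73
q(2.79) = -113.23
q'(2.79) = -33.39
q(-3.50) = 60.38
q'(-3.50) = 17.75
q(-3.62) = 58.05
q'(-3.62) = 21.03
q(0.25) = -10.17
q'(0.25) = -41.31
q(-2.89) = 66.41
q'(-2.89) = 2.40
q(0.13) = -5.25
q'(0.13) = -40.73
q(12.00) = 816.00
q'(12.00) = 320.00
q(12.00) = 816.00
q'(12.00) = 320.00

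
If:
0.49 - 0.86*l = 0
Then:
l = 0.57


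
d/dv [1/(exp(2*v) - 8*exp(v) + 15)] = 2*(4 - exp(v))*exp(v)/(exp(2*v) - 8*exp(v) + 15)^2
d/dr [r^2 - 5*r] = 2*r - 5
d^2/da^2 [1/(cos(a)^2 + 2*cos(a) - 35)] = (-8*sin(a)^4 + 292*sin(a)^2 - 125*cos(a) - 3*cos(3*a) - 128)/(2*(cos(a) - 5)^3*(cos(a) + 7)^3)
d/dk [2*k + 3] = 2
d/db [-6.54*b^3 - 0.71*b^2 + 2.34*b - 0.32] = -19.62*b^2 - 1.42*b + 2.34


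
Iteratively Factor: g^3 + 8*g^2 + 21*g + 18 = (g + 2)*(g^2 + 6*g + 9) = (g + 2)*(g + 3)*(g + 3)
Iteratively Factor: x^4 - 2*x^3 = (x - 2)*(x^3) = x*(x - 2)*(x^2) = x^2*(x - 2)*(x)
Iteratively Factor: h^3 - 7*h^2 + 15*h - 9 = (h - 3)*(h^2 - 4*h + 3) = (h - 3)^2*(h - 1)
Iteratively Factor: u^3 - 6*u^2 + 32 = (u - 4)*(u^2 - 2*u - 8) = (u - 4)*(u + 2)*(u - 4)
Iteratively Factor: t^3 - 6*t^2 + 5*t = (t - 5)*(t^2 - t) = t*(t - 5)*(t - 1)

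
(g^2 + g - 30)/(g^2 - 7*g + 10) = (g + 6)/(g - 2)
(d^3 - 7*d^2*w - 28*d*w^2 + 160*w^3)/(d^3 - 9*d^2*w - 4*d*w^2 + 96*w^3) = (d + 5*w)/(d + 3*w)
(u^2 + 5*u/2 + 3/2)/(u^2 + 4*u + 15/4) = 2*(u + 1)/(2*u + 5)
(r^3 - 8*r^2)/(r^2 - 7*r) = r*(r - 8)/(r - 7)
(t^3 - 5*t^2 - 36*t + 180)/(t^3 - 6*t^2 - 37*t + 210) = (t - 6)/(t - 7)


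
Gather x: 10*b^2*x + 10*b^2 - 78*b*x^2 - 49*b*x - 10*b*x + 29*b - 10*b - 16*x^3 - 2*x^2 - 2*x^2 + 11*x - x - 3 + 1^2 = 10*b^2 + 19*b - 16*x^3 + x^2*(-78*b - 4) + x*(10*b^2 - 59*b + 10) - 2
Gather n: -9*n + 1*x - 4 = -9*n + x - 4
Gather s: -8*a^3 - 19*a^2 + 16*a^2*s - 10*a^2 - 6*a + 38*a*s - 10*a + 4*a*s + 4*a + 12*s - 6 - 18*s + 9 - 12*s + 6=-8*a^3 - 29*a^2 - 12*a + s*(16*a^2 + 42*a - 18) + 9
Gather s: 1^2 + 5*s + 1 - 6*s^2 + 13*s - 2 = -6*s^2 + 18*s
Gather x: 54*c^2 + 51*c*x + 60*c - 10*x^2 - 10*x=54*c^2 + 60*c - 10*x^2 + x*(51*c - 10)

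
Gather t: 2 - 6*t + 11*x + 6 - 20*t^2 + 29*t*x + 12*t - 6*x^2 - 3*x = -20*t^2 + t*(29*x + 6) - 6*x^2 + 8*x + 8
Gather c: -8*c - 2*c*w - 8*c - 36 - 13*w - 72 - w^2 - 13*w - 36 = c*(-2*w - 16) - w^2 - 26*w - 144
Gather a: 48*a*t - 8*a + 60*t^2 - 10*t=a*(48*t - 8) + 60*t^2 - 10*t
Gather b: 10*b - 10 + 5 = 10*b - 5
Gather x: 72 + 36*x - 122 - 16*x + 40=20*x - 10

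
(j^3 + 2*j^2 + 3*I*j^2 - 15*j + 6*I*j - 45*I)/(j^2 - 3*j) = j + 5 + 3*I + 15*I/j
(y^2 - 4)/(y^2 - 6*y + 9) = (y^2 - 4)/(y^2 - 6*y + 9)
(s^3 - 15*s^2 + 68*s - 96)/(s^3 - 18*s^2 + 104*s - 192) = (s - 3)/(s - 6)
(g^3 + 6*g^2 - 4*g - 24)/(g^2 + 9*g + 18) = (g^2 - 4)/(g + 3)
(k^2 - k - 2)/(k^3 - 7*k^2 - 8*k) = (k - 2)/(k*(k - 8))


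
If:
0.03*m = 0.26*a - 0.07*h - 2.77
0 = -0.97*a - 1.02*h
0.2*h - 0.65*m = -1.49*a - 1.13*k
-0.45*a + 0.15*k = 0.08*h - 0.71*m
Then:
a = 9.05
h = -8.61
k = -6.84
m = 6.21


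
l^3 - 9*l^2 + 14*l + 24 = (l - 6)*(l - 4)*(l + 1)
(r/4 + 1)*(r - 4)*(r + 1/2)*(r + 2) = r^4/4 + 5*r^3/8 - 15*r^2/4 - 10*r - 4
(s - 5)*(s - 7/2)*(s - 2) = s^3 - 21*s^2/2 + 69*s/2 - 35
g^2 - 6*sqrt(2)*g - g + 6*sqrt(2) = (g - 1)*(g - 6*sqrt(2))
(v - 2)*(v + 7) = v^2 + 5*v - 14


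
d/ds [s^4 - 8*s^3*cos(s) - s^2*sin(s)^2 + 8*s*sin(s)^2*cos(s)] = 8*s^3*sin(s) + 4*s^3 - 2*s^2*sin(s)*cos(s) - 24*s^2*cos(s) - 24*s*sin(s)^3 - 2*s*sin(s)^2 + 16*s*sin(s) + 8*sin(s)^2*cos(s)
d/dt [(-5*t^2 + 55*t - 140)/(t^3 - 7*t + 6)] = 5*((11 - 2*t)*(t^3 - 7*t + 6) + (3*t^2 - 7)*(t^2 - 11*t + 28))/(t^3 - 7*t + 6)^2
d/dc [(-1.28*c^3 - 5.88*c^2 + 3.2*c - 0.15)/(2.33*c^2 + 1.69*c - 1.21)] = (-2.9824*c^4 - 4.3264*c^3 - 12.7468*c^2 + 14.9286*c - 3.6185)/(5.4289*c^4 + 7.8754*c^3 - 2.7825*c^2 - 4.0898*c + 1.4641)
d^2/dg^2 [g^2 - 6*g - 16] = 2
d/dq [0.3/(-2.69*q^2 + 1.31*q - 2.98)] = (1.614*q - 0.393)/(2.69*q^2 - 1.31*q + 2.98)^2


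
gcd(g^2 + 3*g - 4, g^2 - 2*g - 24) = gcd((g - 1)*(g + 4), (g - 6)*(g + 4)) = g + 4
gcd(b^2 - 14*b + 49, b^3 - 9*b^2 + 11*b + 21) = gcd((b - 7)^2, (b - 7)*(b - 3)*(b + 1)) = b - 7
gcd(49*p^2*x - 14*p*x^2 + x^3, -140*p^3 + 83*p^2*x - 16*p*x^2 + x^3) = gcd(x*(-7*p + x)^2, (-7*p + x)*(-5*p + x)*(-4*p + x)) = -7*p + x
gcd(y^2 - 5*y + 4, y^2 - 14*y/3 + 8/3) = y - 4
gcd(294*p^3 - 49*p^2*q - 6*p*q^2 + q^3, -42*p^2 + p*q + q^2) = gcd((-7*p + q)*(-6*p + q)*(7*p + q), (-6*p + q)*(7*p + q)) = 42*p^2 - p*q - q^2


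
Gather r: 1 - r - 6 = -r - 5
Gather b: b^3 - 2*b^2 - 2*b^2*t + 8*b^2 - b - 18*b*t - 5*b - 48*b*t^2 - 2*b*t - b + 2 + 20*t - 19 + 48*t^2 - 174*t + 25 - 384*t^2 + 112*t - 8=b^3 + b^2*(6 - 2*t) + b*(-48*t^2 - 20*t - 7) - 336*t^2 - 42*t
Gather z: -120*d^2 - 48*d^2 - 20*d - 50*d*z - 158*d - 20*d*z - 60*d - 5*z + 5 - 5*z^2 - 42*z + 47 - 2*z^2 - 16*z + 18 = -168*d^2 - 238*d - 7*z^2 + z*(-70*d - 63) + 70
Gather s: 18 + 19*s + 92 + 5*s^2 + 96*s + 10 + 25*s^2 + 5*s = 30*s^2 + 120*s + 120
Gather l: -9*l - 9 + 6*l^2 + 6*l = 6*l^2 - 3*l - 9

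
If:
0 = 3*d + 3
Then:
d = -1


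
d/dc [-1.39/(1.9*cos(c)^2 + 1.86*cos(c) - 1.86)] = -(5.282*cos(c) + 2.5854)*sin(c)/(1.9*cos(c)^2 + 1.86*cos(c) - 1.86)^2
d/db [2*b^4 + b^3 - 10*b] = 8*b^3 + 3*b^2 - 10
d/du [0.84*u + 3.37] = 0.840000000000000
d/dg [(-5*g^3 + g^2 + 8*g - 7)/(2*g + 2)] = (-5*g^3 - 7*g^2 + g + 15/2)/(g^2 + 2*g + 1)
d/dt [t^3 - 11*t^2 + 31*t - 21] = 3*t^2 - 22*t + 31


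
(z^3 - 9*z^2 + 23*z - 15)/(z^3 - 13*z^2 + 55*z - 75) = (z - 1)/(z - 5)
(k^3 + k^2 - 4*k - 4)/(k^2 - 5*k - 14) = (k^2 - k - 2)/(k - 7)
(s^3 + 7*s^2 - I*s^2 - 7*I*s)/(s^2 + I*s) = (s^2 + s*(7 - I) - 7*I)/(s + I)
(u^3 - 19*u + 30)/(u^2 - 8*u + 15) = (u^2 + 3*u - 10)/(u - 5)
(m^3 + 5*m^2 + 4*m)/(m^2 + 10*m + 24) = m*(m + 1)/(m + 6)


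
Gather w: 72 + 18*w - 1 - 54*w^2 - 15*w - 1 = -54*w^2 + 3*w + 70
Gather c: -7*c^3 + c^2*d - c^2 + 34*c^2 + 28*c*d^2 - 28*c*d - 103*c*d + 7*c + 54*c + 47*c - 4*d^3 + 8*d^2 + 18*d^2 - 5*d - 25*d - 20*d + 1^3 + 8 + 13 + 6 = -7*c^3 + c^2*(d + 33) + c*(28*d^2 - 131*d + 108) - 4*d^3 + 26*d^2 - 50*d + 28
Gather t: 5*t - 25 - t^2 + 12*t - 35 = -t^2 + 17*t - 60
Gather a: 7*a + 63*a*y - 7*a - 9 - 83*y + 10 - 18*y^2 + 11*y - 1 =63*a*y - 18*y^2 - 72*y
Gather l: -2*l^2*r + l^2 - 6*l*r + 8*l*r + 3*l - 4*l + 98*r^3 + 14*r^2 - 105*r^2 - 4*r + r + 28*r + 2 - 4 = l^2*(1 - 2*r) + l*(2*r - 1) + 98*r^3 - 91*r^2 + 25*r - 2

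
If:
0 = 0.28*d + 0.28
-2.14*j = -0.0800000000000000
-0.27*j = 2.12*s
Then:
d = -1.00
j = 0.04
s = -0.00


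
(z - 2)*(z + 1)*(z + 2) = z^3 + z^2 - 4*z - 4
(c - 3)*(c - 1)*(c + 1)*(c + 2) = c^4 - c^3 - 7*c^2 + c + 6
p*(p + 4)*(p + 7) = p^3 + 11*p^2 + 28*p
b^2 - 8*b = b*(b - 8)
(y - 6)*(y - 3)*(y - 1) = y^3 - 10*y^2 + 27*y - 18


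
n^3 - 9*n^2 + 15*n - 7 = (n - 7)*(n - 1)^2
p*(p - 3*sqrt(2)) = p^2 - 3*sqrt(2)*p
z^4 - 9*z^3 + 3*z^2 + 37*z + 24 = (z - 8)*(z - 3)*(z + 1)^2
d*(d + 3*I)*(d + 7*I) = d^3 + 10*I*d^2 - 21*d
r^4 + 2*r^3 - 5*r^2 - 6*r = r*(r - 2)*(r + 1)*(r + 3)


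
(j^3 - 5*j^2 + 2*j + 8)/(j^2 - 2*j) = j - 3 - 4/j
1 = 1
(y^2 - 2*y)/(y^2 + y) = (y - 2)/(y + 1)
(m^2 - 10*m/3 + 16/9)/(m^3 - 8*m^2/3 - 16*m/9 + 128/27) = 3*(3*m - 2)/(9*m^2 - 16)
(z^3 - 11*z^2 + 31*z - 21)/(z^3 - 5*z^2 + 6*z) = (z^2 - 8*z + 7)/(z*(z - 2))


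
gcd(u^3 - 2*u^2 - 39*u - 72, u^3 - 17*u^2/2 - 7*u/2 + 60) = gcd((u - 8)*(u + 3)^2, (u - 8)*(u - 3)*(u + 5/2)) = u - 8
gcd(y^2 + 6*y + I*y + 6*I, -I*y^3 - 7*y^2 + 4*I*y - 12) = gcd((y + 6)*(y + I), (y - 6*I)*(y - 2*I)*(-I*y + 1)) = y + I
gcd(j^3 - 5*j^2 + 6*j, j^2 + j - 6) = j - 2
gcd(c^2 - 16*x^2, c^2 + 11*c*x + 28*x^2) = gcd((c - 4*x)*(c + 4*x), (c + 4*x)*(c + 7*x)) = c + 4*x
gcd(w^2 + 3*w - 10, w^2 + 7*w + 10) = w + 5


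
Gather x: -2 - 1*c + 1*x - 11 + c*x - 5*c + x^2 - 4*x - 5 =-6*c + x^2 + x*(c - 3) - 18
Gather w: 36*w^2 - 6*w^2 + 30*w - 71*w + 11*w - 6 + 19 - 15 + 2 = 30*w^2 - 30*w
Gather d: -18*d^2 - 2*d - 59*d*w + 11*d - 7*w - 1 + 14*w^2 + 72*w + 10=-18*d^2 + d*(9 - 59*w) + 14*w^2 + 65*w + 9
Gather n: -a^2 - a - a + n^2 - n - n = -a^2 - 2*a + n^2 - 2*n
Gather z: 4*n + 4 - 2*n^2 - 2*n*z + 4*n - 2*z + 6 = -2*n^2 + 8*n + z*(-2*n - 2) + 10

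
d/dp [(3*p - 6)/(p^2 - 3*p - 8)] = 3*(-p^2 + 4*p - 14)/(p^4 - 6*p^3 - 7*p^2 + 48*p + 64)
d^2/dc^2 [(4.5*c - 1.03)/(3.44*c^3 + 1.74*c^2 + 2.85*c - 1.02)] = (319.5072*c^5 + 15.347904*c^4 - 159.630288*c^3 + 110.175912*c^2 - 4.411404*c + 5.774562)/(40.707584*c^9 + 61.771392*c^8 + 132.422112*c^7 + 71.410968*c^6 + 73.078308*c^5 - 26.865486*c^4 + 3.536973*c^3 - 19.423962*c^2 + 8.89542*c - 1.061208)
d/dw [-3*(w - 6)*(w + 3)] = 9 - 6*w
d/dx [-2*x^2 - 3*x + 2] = -4*x - 3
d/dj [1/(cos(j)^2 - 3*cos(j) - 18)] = (2*cos(j) - 3)*sin(j)/(sin(j)^2 + 3*cos(j) + 17)^2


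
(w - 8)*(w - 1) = w^2 - 9*w + 8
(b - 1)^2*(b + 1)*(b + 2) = b^4 + b^3 - 3*b^2 - b + 2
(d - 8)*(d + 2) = d^2 - 6*d - 16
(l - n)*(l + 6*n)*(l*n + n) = l^3*n + 5*l^2*n^2 + l^2*n - 6*l*n^3 + 5*l*n^2 - 6*n^3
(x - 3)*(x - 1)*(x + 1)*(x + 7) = x^4 + 4*x^3 - 22*x^2 - 4*x + 21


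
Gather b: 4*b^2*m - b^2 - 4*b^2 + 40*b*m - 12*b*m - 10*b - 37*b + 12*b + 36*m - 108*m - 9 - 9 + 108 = b^2*(4*m - 5) + b*(28*m - 35) - 72*m + 90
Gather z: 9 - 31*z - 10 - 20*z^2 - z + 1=-20*z^2 - 32*z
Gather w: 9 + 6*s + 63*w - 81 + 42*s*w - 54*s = -48*s + w*(42*s + 63) - 72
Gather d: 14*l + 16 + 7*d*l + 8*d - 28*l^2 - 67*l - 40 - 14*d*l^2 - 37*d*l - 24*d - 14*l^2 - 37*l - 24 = d*(-14*l^2 - 30*l - 16) - 42*l^2 - 90*l - 48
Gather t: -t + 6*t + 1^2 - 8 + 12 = 5*t + 5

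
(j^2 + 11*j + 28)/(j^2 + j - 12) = (j + 7)/(j - 3)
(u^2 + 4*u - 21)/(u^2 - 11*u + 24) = (u + 7)/(u - 8)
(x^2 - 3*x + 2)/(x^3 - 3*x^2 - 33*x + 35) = (x - 2)/(x^2 - 2*x - 35)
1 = 1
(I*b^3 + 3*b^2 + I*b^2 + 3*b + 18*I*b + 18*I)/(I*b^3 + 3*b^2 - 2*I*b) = (b^3 + b^2*(1 - 3*I) + 3*b*(6 - I) + 18)/(b*(b^2 - 3*I*b - 2))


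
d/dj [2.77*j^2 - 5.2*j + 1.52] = 5.54*j - 5.2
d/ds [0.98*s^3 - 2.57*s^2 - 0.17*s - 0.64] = 2.94*s^2 - 5.14*s - 0.17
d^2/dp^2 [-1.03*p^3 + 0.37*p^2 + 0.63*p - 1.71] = 0.74 - 6.18*p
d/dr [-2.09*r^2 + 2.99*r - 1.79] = 2.99 - 4.18*r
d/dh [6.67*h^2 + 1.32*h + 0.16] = 13.34*h + 1.32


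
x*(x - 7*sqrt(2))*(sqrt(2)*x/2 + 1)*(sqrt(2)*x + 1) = x^4 - 11*sqrt(2)*x^3/2 - 20*x^2 - 7*sqrt(2)*x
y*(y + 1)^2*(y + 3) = y^4 + 5*y^3 + 7*y^2 + 3*y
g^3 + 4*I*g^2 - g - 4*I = (g - 1)*(g + 1)*(g + 4*I)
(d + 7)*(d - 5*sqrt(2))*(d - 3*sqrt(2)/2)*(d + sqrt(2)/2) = d^4 - 6*sqrt(2)*d^3 + 7*d^3 - 42*sqrt(2)*d^2 + 17*d^2/2 + 15*sqrt(2)*d/2 + 119*d/2 + 105*sqrt(2)/2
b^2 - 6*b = b*(b - 6)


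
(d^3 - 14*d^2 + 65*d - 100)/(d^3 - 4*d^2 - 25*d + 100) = (d - 5)/(d + 5)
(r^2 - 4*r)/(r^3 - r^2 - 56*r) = (4 - r)/(-r^2 + r + 56)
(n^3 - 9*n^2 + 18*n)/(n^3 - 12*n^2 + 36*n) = (n - 3)/(n - 6)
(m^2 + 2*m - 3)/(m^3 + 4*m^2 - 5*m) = (m + 3)/(m*(m + 5))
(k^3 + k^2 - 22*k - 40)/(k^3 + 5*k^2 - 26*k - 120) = (k + 2)/(k + 6)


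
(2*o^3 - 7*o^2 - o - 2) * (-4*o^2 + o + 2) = -8*o^5 + 30*o^4 + o^3 - 7*o^2 - 4*o - 4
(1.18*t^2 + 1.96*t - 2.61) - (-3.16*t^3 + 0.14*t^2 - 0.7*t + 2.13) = 3.16*t^3 + 1.04*t^2 + 2.66*t - 4.74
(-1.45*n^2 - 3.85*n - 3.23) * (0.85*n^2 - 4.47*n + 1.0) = -1.2325*n^4 + 3.209*n^3 + 13.014*n^2 + 10.5881*n - 3.23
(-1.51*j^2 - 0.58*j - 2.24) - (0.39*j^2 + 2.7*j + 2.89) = -1.9*j^2 - 3.28*j - 5.13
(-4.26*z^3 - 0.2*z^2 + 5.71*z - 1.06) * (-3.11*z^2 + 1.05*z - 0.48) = 13.2486*z^5 - 3.851*z^4 - 15.9233*z^3 + 9.3881*z^2 - 3.8538*z + 0.5088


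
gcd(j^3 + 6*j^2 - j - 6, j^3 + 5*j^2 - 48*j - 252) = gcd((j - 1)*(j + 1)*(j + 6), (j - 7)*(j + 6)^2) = j + 6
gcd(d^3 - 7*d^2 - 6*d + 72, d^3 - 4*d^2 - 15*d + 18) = d^2 - 3*d - 18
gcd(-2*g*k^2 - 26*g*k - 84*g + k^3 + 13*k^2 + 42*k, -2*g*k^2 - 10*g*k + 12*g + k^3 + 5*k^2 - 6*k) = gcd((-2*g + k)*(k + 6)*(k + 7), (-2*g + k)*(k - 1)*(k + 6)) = 2*g*k + 12*g - k^2 - 6*k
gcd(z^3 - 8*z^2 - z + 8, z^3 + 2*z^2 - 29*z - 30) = z + 1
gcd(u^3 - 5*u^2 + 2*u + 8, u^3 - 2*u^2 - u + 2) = u^2 - u - 2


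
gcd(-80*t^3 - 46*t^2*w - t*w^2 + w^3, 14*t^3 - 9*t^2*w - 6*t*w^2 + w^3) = 2*t + w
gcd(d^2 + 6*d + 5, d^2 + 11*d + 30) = d + 5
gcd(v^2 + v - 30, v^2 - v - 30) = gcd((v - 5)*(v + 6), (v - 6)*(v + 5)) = 1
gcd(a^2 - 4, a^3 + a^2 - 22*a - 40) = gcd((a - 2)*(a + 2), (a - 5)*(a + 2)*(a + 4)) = a + 2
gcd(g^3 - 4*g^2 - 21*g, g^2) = g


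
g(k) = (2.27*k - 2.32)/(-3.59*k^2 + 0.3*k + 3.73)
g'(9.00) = 0.01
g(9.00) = -0.06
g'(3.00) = 0.04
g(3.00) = -0.16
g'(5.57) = 0.02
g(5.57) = -0.10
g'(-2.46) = 0.28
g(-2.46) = 0.42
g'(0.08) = 0.57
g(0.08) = -0.57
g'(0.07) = 0.58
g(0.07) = -0.58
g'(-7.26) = 0.02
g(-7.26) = 0.10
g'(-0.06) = 0.74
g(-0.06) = -0.66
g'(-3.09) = 0.14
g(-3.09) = 0.30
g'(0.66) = 0.31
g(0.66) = -0.35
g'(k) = (2.27*k - 2.32)*(7.18*k - 0.3)/(-3.59*k^2 + 0.3*k + 3.73)^2 + 2.27/(-3.59*k^2 + 0.3*k + 3.73) = (8.1493*k^2 - 16.6576*k + 9.1631)/(12.8881*k^4 - 2.154*k^3 - 26.6914*k^2 + 2.238*k + 13.9129)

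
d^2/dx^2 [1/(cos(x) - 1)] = (sin(x)^2 - cos(x) + 1)/(cos(x) - 1)^3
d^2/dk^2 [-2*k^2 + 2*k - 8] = -4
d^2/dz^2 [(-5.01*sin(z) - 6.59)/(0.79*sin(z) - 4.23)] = (1.33226762955019e-15*sin(z)^3 + 20.854736*sin(z)^2 + 111.665232*sin(z) - 41.709472)/(0.493039*sin(z)^3 - 7.919829*sin(z)^2 + 42.406173*sin(z) - 75.686967)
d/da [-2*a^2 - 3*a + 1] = -4*a - 3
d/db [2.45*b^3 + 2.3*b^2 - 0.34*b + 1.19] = 7.35*b^2 + 4.6*b - 0.34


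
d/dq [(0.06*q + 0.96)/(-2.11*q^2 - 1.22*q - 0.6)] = (0.1266*q^2 + 4.0512*q + 1.1352)/(4.4521*q^4 + 5.1484*q^3 + 4.0204*q^2 + 1.464*q + 0.36)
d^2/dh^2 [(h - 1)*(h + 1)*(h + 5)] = 6*h + 10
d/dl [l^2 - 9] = 2*l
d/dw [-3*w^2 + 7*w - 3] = 7 - 6*w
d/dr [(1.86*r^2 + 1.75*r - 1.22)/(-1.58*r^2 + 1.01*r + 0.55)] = (4.6436*r^2 - 1.8092*r + 2.1947)/(2.4964*r^4 - 3.1916*r^3 - 0.7179*r^2 + 1.111*r + 0.3025)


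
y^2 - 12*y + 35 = (y - 7)*(y - 5)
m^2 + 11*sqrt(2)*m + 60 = (m + 5*sqrt(2))*(m + 6*sqrt(2))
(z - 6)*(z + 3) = z^2 - 3*z - 18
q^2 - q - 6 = (q - 3)*(q + 2)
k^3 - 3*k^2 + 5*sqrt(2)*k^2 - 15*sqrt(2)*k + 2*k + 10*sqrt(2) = (k - 2)*(k - 1)*(k + 5*sqrt(2))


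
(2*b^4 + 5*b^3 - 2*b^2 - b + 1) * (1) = 2*b^4 + 5*b^3 - 2*b^2 - b + 1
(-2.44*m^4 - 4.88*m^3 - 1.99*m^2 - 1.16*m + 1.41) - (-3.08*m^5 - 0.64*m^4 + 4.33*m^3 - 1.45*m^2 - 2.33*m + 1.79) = 3.08*m^5 - 1.8*m^4 - 9.21*m^3 - 0.54*m^2 + 1.17*m - 0.38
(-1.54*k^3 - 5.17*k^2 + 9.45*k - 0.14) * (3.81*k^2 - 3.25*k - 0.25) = -5.8674*k^5 - 14.6927*k^4 + 53.192*k^3 - 29.9534*k^2 - 1.9075*k + 0.035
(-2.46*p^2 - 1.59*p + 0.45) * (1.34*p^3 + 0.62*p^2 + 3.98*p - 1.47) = -3.2964*p^5 - 3.6558*p^4 - 10.1736*p^3 - 2.433*p^2 + 4.1283*p - 0.6615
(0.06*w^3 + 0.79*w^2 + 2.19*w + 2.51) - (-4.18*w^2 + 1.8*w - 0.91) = 0.06*w^3 + 4.97*w^2 + 0.39*w + 3.42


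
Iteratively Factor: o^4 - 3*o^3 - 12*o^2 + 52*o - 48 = (o + 4)*(o^3 - 7*o^2 + 16*o - 12) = (o - 2)*(o + 4)*(o^2 - 5*o + 6) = (o - 3)*(o - 2)*(o + 4)*(o - 2)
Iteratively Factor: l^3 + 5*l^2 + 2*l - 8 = (l + 2)*(l^2 + 3*l - 4) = (l - 1)*(l + 2)*(l + 4)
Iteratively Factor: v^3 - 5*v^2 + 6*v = (v)*(v^2 - 5*v + 6) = v*(v - 3)*(v - 2)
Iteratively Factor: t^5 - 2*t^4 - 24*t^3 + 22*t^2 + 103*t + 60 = (t - 3)*(t^4 + t^3 - 21*t^2 - 41*t - 20) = (t - 3)*(t + 1)*(t^3 - 21*t - 20) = (t - 3)*(t + 1)*(t + 4)*(t^2 - 4*t - 5) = (t - 3)*(t + 1)^2*(t + 4)*(t - 5)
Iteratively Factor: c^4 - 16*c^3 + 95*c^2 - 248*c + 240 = (c - 5)*(c^3 - 11*c^2 + 40*c - 48) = (c - 5)*(c - 4)*(c^2 - 7*c + 12) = (c - 5)*(c - 4)^2*(c - 3)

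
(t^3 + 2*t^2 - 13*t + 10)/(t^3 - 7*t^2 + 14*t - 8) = (t + 5)/(t - 4)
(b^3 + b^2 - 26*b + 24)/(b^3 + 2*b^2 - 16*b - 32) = (b^2 + 5*b - 6)/(b^2 + 6*b + 8)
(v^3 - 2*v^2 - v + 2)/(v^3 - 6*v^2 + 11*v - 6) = (v + 1)/(v - 3)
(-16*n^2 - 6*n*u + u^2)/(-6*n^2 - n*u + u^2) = (-8*n + u)/(-3*n + u)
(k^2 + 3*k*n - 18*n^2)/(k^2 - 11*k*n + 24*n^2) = (k + 6*n)/(k - 8*n)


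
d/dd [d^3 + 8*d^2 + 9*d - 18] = 3*d^2 + 16*d + 9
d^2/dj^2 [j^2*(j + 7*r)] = 6*j + 14*r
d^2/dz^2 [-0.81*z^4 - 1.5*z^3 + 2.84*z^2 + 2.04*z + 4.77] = -9.72*z^2 - 9.0*z + 5.68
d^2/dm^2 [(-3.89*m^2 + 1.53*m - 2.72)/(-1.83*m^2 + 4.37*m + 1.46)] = (-1.4210854715202e-14*m^4 + 51.969804*m^3 + 117.01386*m^2 - 155.039796*m + 154.528988)/(6.128487*m^6 - 43.904079*m^5 + 90.173799*m^4 - 13.398857*m^3 - 71.941938*m^2 - 27.945276*m - 3.112136)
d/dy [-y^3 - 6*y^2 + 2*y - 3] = -3*y^2 - 12*y + 2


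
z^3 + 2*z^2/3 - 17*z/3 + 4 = (z - 4/3)*(z - 1)*(z + 3)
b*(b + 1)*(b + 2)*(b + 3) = b^4 + 6*b^3 + 11*b^2 + 6*b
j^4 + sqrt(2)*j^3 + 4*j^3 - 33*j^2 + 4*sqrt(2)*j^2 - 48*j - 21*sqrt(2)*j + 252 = (j - 3)*(j + 7)*(j - 2*sqrt(2))*(j + 3*sqrt(2))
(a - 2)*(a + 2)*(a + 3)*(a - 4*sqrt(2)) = a^4 - 4*sqrt(2)*a^3 + 3*a^3 - 12*sqrt(2)*a^2 - 4*a^2 - 12*a + 16*sqrt(2)*a + 48*sqrt(2)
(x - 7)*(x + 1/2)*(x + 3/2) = x^3 - 5*x^2 - 53*x/4 - 21/4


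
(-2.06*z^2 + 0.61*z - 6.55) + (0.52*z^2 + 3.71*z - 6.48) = -1.54*z^2 + 4.32*z - 13.03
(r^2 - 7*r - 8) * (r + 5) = r^3 - 2*r^2 - 43*r - 40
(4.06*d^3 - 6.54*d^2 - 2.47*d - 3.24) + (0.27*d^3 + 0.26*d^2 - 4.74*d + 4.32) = 4.33*d^3 - 6.28*d^2 - 7.21*d + 1.08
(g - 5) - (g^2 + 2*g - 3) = -g^2 - g - 2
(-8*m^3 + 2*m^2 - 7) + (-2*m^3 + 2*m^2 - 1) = -10*m^3 + 4*m^2 - 8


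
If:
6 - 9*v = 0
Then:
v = 2/3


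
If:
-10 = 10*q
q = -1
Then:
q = -1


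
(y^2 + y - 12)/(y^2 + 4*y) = (y - 3)/y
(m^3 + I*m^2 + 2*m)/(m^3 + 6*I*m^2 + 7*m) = (m + 2*I)/(m + 7*I)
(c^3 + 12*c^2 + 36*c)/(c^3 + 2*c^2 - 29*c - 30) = c*(c + 6)/(c^2 - 4*c - 5)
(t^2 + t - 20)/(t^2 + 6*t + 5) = (t - 4)/(t + 1)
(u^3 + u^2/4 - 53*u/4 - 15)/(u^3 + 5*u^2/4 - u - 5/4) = (u^2 - u - 12)/(u^2 - 1)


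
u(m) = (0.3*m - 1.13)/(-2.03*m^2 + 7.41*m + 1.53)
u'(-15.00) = 0.00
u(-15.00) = 0.01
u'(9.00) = 0.00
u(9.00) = -0.02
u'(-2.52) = 0.03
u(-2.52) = 0.06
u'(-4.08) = 0.01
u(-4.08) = 0.04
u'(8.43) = 0.00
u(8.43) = -0.02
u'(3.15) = 0.02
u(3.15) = -0.04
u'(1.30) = 0.07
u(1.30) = -0.10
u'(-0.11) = 19.61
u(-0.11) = -1.68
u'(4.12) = 0.05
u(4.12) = -0.04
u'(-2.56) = 0.03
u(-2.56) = 0.06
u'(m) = (0.3*m - 1.13)*(4.06*m - 7.41)/(-2.03*m^2 + 7.41*m + 1.53)^2 + 0.3/(-2.03*m^2 + 7.41*m + 1.53)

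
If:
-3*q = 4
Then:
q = -4/3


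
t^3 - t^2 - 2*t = t*(t - 2)*(t + 1)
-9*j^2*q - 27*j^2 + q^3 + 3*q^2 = (-3*j + q)*(3*j + q)*(q + 3)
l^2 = l^2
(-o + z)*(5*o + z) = -5*o^2 + 4*o*z + z^2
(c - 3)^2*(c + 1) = c^3 - 5*c^2 + 3*c + 9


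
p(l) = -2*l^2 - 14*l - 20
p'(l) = -4*l - 14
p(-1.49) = -3.58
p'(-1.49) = -8.04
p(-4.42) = 2.81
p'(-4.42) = 3.68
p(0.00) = -20.00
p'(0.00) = -14.00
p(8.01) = -260.46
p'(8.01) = -46.04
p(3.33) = -88.80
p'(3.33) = -27.32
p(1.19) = -39.49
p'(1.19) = -18.76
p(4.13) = -111.93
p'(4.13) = -30.52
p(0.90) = -34.22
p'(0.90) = -17.60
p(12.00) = -476.00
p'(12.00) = -62.00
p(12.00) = -476.00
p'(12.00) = -62.00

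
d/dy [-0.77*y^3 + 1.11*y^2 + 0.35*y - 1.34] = -2.31*y^2 + 2.22*y + 0.35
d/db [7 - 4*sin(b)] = -4*cos(b)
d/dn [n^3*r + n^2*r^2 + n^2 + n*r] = 3*n^2*r + 2*n*r^2 + 2*n + r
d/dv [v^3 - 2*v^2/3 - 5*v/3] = 3*v^2 - 4*v/3 - 5/3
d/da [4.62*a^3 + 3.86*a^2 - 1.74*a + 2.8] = 13.86*a^2 + 7.72*a - 1.74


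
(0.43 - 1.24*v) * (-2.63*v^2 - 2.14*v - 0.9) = 3.2612*v^3 + 1.5227*v^2 + 0.1958*v - 0.387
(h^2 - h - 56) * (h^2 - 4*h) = h^4 - 5*h^3 - 52*h^2 + 224*h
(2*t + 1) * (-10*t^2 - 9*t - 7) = -20*t^3 - 28*t^2 - 23*t - 7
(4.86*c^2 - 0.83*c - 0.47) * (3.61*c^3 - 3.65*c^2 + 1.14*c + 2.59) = 17.5446*c^5 - 20.7353*c^4 + 6.8732*c^3 + 13.3567*c^2 - 2.6855*c - 1.2173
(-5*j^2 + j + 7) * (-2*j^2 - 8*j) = 10*j^4 + 38*j^3 - 22*j^2 - 56*j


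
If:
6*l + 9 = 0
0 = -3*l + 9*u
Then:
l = -3/2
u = -1/2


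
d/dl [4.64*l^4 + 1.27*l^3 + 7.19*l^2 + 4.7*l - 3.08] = 18.56*l^3 + 3.81*l^2 + 14.38*l + 4.7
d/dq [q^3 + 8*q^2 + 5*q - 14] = 3*q^2 + 16*q + 5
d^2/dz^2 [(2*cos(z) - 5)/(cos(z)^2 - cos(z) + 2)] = (18*(1 - cos(z)^2)^2*cos(z) - 18*(1 - cos(z)^2)^2 + 33*cos(z)^2 - 75*cos(z)/4 + 3*cos(3*z)/4 - cos(5*z))/(-cos(z)^2 + cos(z) - 2)^3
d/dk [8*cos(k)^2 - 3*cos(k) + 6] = (3 - 16*cos(k))*sin(k)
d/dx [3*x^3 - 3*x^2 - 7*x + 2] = 9*x^2 - 6*x - 7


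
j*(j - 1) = j^2 - j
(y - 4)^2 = y^2 - 8*y + 16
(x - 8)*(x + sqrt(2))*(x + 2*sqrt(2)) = x^3 - 8*x^2 + 3*sqrt(2)*x^2 - 24*sqrt(2)*x + 4*x - 32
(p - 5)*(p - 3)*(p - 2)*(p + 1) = p^4 - 9*p^3 + 21*p^2 + p - 30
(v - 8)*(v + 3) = v^2 - 5*v - 24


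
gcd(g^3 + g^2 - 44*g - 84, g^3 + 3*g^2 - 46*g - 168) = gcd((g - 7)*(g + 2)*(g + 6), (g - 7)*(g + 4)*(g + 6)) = g^2 - g - 42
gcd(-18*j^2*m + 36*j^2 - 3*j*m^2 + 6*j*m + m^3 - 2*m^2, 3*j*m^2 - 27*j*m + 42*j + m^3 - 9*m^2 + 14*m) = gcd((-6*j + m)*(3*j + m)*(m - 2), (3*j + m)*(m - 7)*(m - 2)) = 3*j*m - 6*j + m^2 - 2*m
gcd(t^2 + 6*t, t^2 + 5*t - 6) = t + 6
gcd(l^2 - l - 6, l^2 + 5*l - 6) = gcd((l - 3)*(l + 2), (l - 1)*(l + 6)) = 1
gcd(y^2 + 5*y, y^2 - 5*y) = y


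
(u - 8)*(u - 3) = u^2 - 11*u + 24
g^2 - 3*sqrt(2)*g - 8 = (g - 4*sqrt(2))*(g + sqrt(2))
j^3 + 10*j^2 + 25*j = j*(j + 5)^2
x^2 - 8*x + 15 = (x - 5)*(x - 3)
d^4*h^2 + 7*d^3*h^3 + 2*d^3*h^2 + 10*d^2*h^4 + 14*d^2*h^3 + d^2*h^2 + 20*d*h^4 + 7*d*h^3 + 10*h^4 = (d + 2*h)*(d + 5*h)*(d*h + h)^2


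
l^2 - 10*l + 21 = (l - 7)*(l - 3)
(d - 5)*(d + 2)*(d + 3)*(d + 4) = d^4 + 4*d^3 - 19*d^2 - 106*d - 120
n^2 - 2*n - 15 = (n - 5)*(n + 3)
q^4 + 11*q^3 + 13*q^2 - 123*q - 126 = (q - 3)*(q + 1)*(q + 6)*(q + 7)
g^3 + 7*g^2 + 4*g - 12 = (g - 1)*(g + 2)*(g + 6)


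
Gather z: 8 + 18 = 26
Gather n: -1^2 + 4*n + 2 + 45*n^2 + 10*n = 45*n^2 + 14*n + 1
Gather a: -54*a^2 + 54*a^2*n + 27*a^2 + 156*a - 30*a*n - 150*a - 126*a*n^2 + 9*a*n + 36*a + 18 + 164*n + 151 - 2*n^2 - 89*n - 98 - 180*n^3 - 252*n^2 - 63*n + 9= a^2*(54*n - 27) + a*(-126*n^2 - 21*n + 42) - 180*n^3 - 254*n^2 + 12*n + 80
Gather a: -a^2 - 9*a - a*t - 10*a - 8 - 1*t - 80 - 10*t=-a^2 + a*(-t - 19) - 11*t - 88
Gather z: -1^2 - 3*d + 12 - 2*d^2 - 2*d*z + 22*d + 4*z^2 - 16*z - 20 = -2*d^2 + 19*d + 4*z^2 + z*(-2*d - 16) - 9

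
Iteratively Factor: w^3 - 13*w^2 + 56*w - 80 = (w - 4)*(w^2 - 9*w + 20) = (w - 4)^2*(w - 5)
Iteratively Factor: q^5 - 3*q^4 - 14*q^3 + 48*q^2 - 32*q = (q - 4)*(q^4 + q^3 - 10*q^2 + 8*q) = (q - 4)*(q - 1)*(q^3 + 2*q^2 - 8*q) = (q - 4)*(q - 2)*(q - 1)*(q^2 + 4*q) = (q - 4)*(q - 2)*(q - 1)*(q + 4)*(q)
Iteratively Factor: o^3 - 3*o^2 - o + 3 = (o + 1)*(o^2 - 4*o + 3) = (o - 3)*(o + 1)*(o - 1)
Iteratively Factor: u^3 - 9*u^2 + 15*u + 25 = (u - 5)*(u^2 - 4*u - 5) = (u - 5)*(u + 1)*(u - 5)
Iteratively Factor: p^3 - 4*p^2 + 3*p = (p - 1)*(p^2 - 3*p) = p*(p - 1)*(p - 3)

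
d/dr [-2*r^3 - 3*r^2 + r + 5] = -6*r^2 - 6*r + 1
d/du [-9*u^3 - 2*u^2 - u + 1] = -27*u^2 - 4*u - 1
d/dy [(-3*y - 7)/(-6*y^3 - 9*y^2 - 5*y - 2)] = (18*y^3 + 27*y^2 + 15*y - (3*y + 7)*(18*y^2 + 18*y + 5) + 6)/(6*y^3 + 9*y^2 + 5*y + 2)^2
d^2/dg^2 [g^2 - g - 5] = 2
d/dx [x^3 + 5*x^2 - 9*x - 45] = 3*x^2 + 10*x - 9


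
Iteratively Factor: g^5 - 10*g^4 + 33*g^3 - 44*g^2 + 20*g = (g - 2)*(g^4 - 8*g^3 + 17*g^2 - 10*g) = (g - 2)*(g - 1)*(g^3 - 7*g^2 + 10*g) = (g - 5)*(g - 2)*(g - 1)*(g^2 - 2*g) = g*(g - 5)*(g - 2)*(g - 1)*(g - 2)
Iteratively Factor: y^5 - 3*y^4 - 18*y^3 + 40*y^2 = (y)*(y^4 - 3*y^3 - 18*y^2 + 40*y) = y*(y - 2)*(y^3 - y^2 - 20*y) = y*(y - 2)*(y + 4)*(y^2 - 5*y) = y*(y - 5)*(y - 2)*(y + 4)*(y)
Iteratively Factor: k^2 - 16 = (k - 4)*(k + 4)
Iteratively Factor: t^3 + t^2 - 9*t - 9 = (t + 1)*(t^2 - 9) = (t + 1)*(t + 3)*(t - 3)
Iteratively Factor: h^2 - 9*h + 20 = (h - 5)*(h - 4)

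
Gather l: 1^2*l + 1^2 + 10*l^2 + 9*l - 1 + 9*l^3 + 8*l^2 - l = 9*l^3 + 18*l^2 + 9*l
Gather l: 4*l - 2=4*l - 2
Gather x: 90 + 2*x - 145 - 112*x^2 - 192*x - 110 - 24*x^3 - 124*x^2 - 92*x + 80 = -24*x^3 - 236*x^2 - 282*x - 85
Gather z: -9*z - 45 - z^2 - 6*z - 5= -z^2 - 15*z - 50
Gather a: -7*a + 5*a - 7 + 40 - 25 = 8 - 2*a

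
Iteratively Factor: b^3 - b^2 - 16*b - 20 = (b + 2)*(b^2 - 3*b - 10) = (b + 2)^2*(b - 5)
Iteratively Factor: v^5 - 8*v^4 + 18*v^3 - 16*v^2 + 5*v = (v - 1)*(v^4 - 7*v^3 + 11*v^2 - 5*v) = (v - 1)^2*(v^3 - 6*v^2 + 5*v) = (v - 1)^3*(v^2 - 5*v) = v*(v - 1)^3*(v - 5)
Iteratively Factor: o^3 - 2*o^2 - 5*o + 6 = (o - 3)*(o^2 + o - 2) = (o - 3)*(o + 2)*(o - 1)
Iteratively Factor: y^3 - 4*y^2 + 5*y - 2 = (y - 1)*(y^2 - 3*y + 2) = (y - 2)*(y - 1)*(y - 1)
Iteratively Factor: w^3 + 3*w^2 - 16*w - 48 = (w + 4)*(w^2 - w - 12) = (w - 4)*(w + 4)*(w + 3)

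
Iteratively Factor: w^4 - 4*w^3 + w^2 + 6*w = (w + 1)*(w^3 - 5*w^2 + 6*w) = (w - 2)*(w + 1)*(w^2 - 3*w) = (w - 3)*(w - 2)*(w + 1)*(w)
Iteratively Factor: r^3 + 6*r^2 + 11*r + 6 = (r + 1)*(r^2 + 5*r + 6) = (r + 1)*(r + 3)*(r + 2)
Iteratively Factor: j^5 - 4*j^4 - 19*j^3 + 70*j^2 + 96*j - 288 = (j - 2)*(j^4 - 2*j^3 - 23*j^2 + 24*j + 144) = (j - 4)*(j - 2)*(j^3 + 2*j^2 - 15*j - 36) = (j - 4)*(j - 2)*(j + 3)*(j^2 - j - 12) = (j - 4)*(j - 2)*(j + 3)^2*(j - 4)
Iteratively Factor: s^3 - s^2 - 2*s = (s + 1)*(s^2 - 2*s) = (s - 2)*(s + 1)*(s)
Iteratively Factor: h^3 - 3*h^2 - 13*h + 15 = (h + 3)*(h^2 - 6*h + 5) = (h - 5)*(h + 3)*(h - 1)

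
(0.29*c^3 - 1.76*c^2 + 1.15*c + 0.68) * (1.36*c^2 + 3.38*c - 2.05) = 0.3944*c^5 - 1.4134*c^4 - 4.9793*c^3 + 8.4198*c^2 - 0.0590999999999995*c - 1.394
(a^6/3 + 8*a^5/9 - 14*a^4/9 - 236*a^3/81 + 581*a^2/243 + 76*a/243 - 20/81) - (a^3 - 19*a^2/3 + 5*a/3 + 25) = a^6/3 + 8*a^5/9 - 14*a^4/9 - 317*a^3/81 + 2120*a^2/243 - 329*a/243 - 2045/81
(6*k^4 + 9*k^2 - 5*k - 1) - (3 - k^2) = 6*k^4 + 10*k^2 - 5*k - 4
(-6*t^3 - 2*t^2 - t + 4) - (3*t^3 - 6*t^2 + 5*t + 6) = -9*t^3 + 4*t^2 - 6*t - 2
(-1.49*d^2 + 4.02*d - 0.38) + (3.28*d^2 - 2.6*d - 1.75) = 1.79*d^2 + 1.42*d - 2.13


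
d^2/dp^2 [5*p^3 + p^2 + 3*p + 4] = 30*p + 2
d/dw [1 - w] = -1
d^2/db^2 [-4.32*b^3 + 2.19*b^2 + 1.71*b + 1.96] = 4.38 - 25.92*b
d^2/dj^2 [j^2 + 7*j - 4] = 2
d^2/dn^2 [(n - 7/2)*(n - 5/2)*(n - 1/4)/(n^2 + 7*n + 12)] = 13*(112*n^3 + 579*n^2 + 21*n - 2267)/(8*(n^6 + 21*n^5 + 183*n^4 + 847*n^3 + 2196*n^2 + 3024*n + 1728))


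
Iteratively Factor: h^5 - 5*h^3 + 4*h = (h - 2)*(h^4 + 2*h^3 - h^2 - 2*h) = (h - 2)*(h - 1)*(h^3 + 3*h^2 + 2*h) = (h - 2)*(h - 1)*(h + 1)*(h^2 + 2*h) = h*(h - 2)*(h - 1)*(h + 1)*(h + 2)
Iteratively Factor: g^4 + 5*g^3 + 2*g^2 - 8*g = (g + 4)*(g^3 + g^2 - 2*g) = (g - 1)*(g + 4)*(g^2 + 2*g) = g*(g - 1)*(g + 4)*(g + 2)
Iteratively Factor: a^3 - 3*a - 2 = (a + 1)*(a^2 - a - 2) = (a + 1)^2*(a - 2)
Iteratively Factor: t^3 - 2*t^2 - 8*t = (t + 2)*(t^2 - 4*t) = t*(t + 2)*(t - 4)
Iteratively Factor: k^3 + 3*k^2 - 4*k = (k)*(k^2 + 3*k - 4) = k*(k - 1)*(k + 4)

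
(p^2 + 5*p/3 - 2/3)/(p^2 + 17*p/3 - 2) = (p + 2)/(p + 6)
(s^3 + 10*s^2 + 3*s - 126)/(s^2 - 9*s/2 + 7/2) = 2*(s^3 + 10*s^2 + 3*s - 126)/(2*s^2 - 9*s + 7)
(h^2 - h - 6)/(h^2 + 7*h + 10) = (h - 3)/(h + 5)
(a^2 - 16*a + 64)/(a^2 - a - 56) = (a - 8)/(a + 7)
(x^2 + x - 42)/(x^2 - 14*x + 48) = (x + 7)/(x - 8)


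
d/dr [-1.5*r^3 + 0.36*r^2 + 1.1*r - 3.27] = -4.5*r^2 + 0.72*r + 1.1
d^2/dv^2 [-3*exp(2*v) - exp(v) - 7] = (-12*exp(v) - 1)*exp(v)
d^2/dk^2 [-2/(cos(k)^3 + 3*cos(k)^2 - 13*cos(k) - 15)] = 2*((49*cos(k) - 24*cos(2*k) - 9*cos(3*k))*(cos(k)^3 + 3*cos(k)^2 - 13*cos(k) - 15)/4 - 2*(3*cos(k)^2 + 6*cos(k) - 13)^2*sin(k)^2)/(cos(k)^3 + 3*cos(k)^2 - 13*cos(k) - 15)^3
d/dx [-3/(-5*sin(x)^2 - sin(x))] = -(30/tan(x) + 3*cos(x)/sin(x)^2)/(5*sin(x) + 1)^2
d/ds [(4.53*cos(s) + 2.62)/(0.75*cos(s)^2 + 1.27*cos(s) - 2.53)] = (3.3975*cos(s)^2 + 3.93*cos(s) + 14.7883)*sin(s)/(0.5625*cos(s)^4 + 1.905*cos(s)^3 - 2.1821*cos(s)^2 - 6.4262*cos(s) + 6.4009)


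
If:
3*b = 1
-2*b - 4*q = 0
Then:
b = 1/3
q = -1/6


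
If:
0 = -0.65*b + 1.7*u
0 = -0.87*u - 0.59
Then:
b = -1.77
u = -0.68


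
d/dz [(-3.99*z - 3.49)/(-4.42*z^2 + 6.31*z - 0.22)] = (-17.6358*z^2 - 30.8516*z + 22.8997)/(19.5364*z^4 - 55.7804*z^3 + 41.7609*z^2 - 2.7764*z + 0.0484)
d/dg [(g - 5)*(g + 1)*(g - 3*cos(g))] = (g - 5)*(g + 1)*(3*sin(g) + 1) + (g - 5)*(g - 3*cos(g)) + (g + 1)*(g - 3*cos(g))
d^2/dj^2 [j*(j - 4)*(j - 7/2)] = 6*j - 15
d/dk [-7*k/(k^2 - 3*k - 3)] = 7*(k^2 + 3)/(k^4 - 6*k^3 + 3*k^2 + 18*k + 9)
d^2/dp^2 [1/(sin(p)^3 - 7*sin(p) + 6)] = (-9*sin(p)^6 + 26*sin(p)^4 + 54*sin(p)^3 - 91*sin(p)^2 - 78*sin(p) + 98)/(sin(p)^3 - 7*sin(p) + 6)^3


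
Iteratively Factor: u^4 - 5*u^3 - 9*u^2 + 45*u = (u)*(u^3 - 5*u^2 - 9*u + 45) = u*(u - 3)*(u^2 - 2*u - 15) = u*(u - 3)*(u + 3)*(u - 5)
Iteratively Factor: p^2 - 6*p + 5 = (p - 5)*(p - 1)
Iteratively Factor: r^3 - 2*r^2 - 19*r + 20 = (r - 1)*(r^2 - r - 20) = (r - 1)*(r + 4)*(r - 5)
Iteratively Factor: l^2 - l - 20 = (l + 4)*(l - 5)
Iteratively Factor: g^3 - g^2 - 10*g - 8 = (g + 1)*(g^2 - 2*g - 8) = (g - 4)*(g + 1)*(g + 2)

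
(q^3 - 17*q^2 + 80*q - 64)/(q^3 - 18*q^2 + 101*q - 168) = (q^2 - 9*q + 8)/(q^2 - 10*q + 21)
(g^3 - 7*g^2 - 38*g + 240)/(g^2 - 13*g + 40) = g + 6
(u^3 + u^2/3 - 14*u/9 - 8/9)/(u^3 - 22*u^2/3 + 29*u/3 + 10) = (3*u^2 - u - 4)/(3*(u^2 - 8*u + 15))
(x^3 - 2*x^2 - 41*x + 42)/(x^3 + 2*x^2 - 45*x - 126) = (x - 1)/(x + 3)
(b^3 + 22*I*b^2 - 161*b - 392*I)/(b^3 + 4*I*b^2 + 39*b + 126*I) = (b^2 + 15*I*b - 56)/(b^2 - 3*I*b + 18)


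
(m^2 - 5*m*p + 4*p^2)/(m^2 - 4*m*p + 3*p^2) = (-m + 4*p)/(-m + 3*p)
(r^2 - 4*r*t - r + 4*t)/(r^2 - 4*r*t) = (r - 1)/r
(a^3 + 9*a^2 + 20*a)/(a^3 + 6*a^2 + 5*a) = (a + 4)/(a + 1)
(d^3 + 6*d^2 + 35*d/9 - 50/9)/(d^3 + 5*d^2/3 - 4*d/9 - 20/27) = 3*(d + 5)/(3*d + 2)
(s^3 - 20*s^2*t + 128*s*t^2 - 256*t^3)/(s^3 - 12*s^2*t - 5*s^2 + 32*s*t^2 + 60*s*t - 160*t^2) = (s - 8*t)/(s - 5)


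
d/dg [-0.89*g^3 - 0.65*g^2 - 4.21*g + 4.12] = -2.67*g^2 - 1.3*g - 4.21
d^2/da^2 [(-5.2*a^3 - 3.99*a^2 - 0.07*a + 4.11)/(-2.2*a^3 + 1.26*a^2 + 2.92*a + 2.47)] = (67.4520000000001*a^6 + 202.4616*a^5 + 252.99912*a^4 + 513.899248*a^3 + 274.350996*a^2 - 35.690556*a + 3.17072200000001)/(10.648*a^9 - 18.2952*a^8 - 31.92024*a^7 + 10.700664*a^6 + 83.447904*a^5 + 51.209772*a^4 - 39.156892*a^3 - 86.242026*a^2 - 53.443884*a - 15.069223)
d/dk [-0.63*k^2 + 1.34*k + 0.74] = 1.34 - 1.26*k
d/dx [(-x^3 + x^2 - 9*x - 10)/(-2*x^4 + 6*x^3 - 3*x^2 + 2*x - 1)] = (-2*x^6 + 4*x^5 - 57*x^4 + 24*x^3 + 158*x^2 - 62*x + 29)/(4*x^8 - 24*x^7 + 48*x^6 - 44*x^5 + 37*x^4 - 24*x^3 + 10*x^2 - 4*x + 1)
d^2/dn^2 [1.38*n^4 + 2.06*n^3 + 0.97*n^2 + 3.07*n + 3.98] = 16.56*n^2 + 12.36*n + 1.94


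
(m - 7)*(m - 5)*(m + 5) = m^3 - 7*m^2 - 25*m + 175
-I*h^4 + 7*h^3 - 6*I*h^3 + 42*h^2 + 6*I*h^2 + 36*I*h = h*(h + 6)*(h + 6*I)*(-I*h + 1)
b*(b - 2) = b^2 - 2*b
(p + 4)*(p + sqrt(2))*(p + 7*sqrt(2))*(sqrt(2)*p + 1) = sqrt(2)*p^4 + 4*sqrt(2)*p^3 + 17*p^3 + 22*sqrt(2)*p^2 + 68*p^2 + 14*p + 88*sqrt(2)*p + 56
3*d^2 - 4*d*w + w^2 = (-3*d + w)*(-d + w)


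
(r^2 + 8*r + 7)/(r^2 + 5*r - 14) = (r + 1)/(r - 2)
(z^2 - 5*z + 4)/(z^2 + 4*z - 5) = (z - 4)/(z + 5)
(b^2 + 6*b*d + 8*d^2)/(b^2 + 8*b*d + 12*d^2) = (b + 4*d)/(b + 6*d)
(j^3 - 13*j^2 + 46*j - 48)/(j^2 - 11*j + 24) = j - 2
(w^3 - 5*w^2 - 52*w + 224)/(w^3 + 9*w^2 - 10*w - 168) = (w - 8)/(w + 6)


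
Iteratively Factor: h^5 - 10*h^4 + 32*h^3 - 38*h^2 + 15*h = (h - 1)*(h^4 - 9*h^3 + 23*h^2 - 15*h) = (h - 3)*(h - 1)*(h^3 - 6*h^2 + 5*h) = (h - 3)*(h - 1)^2*(h^2 - 5*h) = (h - 5)*(h - 3)*(h - 1)^2*(h)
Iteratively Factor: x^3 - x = (x)*(x^2 - 1) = x*(x - 1)*(x + 1)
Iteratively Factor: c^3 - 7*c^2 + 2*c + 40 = (c - 5)*(c^2 - 2*c - 8) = (c - 5)*(c - 4)*(c + 2)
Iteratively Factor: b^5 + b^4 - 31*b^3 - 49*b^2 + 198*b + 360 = (b + 2)*(b^4 - b^3 - 29*b^2 + 9*b + 180) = (b + 2)*(b + 3)*(b^3 - 4*b^2 - 17*b + 60) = (b + 2)*(b + 3)*(b + 4)*(b^2 - 8*b + 15) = (b - 3)*(b + 2)*(b + 3)*(b + 4)*(b - 5)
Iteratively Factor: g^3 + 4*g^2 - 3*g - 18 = (g - 2)*(g^2 + 6*g + 9) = (g - 2)*(g + 3)*(g + 3)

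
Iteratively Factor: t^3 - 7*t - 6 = (t - 3)*(t^2 + 3*t + 2) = (t - 3)*(t + 2)*(t + 1)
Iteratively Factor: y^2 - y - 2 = (y + 1)*(y - 2)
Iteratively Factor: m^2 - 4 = (m - 2)*(m + 2)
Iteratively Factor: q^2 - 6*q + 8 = (q - 2)*(q - 4)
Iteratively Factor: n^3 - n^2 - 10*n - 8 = (n + 1)*(n^2 - 2*n - 8) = (n - 4)*(n + 1)*(n + 2)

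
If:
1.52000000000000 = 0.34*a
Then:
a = 4.47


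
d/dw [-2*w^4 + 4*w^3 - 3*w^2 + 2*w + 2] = -8*w^3 + 12*w^2 - 6*w + 2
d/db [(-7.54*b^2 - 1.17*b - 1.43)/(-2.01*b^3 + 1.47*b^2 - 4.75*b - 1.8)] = (-15.1554*b^4 - 4.7034*b^3 + 28.912*b^2 + 31.3482*b - 4.6865)/(4.0401*b^6 - 5.9094*b^5 + 21.2559*b^4 - 6.729*b^3 + 17.2705*b^2 + 17.1*b + 3.24)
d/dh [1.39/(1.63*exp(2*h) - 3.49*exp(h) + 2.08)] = (4.8511 - 4.5314*exp(h))*exp(h)/(1.63*exp(2*h) - 3.49*exp(h) + 2.08)^2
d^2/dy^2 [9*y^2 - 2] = 18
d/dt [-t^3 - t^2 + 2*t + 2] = -3*t^2 - 2*t + 2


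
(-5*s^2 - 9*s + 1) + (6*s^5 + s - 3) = 6*s^5 - 5*s^2 - 8*s - 2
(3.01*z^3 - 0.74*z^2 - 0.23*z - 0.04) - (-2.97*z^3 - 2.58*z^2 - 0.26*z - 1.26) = 5.98*z^3 + 1.84*z^2 + 0.03*z + 1.22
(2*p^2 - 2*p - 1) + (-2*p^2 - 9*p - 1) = -11*p - 2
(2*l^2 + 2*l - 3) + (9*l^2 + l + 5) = 11*l^2 + 3*l + 2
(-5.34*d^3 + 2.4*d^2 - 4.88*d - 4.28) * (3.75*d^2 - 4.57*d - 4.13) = -20.025*d^5 + 33.4038*d^4 - 7.2138*d^3 - 3.6604*d^2 + 39.714*d + 17.6764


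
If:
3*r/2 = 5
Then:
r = 10/3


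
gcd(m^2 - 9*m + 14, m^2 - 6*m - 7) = m - 7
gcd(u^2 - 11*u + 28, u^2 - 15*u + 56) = u - 7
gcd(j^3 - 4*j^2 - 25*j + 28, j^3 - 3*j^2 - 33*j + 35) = j^2 - 8*j + 7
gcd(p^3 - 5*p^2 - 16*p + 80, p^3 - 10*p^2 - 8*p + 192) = p + 4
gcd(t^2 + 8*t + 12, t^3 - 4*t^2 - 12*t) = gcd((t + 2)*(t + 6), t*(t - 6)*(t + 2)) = t + 2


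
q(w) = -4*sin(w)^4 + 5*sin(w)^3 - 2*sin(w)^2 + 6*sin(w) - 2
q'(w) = -16*sin(w)^3*cos(w) + 15*sin(w)^2*cos(w) - 4*sin(w)*cos(w) + 6*cos(w)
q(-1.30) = -17.56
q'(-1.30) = 10.19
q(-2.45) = -8.60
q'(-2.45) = -14.48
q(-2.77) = -4.75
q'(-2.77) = -9.50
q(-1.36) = -18.11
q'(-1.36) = 8.21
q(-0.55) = -6.70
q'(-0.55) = 12.34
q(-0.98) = -13.13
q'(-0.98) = 16.06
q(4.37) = -16.75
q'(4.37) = -12.24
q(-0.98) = -13.13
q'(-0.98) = 16.06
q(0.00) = -2.00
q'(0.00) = 6.00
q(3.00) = -1.18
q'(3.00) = -5.63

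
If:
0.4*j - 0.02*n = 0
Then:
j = 0.05*n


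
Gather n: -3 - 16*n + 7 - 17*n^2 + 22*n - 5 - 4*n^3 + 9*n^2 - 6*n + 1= -4*n^3 - 8*n^2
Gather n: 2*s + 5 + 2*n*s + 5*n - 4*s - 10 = n*(2*s + 5) - 2*s - 5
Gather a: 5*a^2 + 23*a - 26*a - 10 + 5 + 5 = 5*a^2 - 3*a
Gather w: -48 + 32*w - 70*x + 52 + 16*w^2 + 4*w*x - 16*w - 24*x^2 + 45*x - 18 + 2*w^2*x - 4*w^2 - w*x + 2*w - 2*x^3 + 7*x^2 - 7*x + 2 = w^2*(2*x + 12) + w*(3*x + 18) - 2*x^3 - 17*x^2 - 32*x - 12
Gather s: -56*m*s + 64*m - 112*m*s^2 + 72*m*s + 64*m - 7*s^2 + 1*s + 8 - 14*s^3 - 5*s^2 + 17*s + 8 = 128*m - 14*s^3 + s^2*(-112*m - 12) + s*(16*m + 18) + 16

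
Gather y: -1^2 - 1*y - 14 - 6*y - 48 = -7*y - 63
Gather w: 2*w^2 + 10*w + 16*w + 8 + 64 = 2*w^2 + 26*w + 72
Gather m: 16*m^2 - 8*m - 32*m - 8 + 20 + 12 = 16*m^2 - 40*m + 24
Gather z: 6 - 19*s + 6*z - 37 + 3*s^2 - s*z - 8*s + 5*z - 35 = 3*s^2 - 27*s + z*(11 - s) - 66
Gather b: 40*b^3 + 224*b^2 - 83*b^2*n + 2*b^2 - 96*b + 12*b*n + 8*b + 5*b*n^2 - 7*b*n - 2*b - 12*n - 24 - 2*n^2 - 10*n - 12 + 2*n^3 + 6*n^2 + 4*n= 40*b^3 + b^2*(226 - 83*n) + b*(5*n^2 + 5*n - 90) + 2*n^3 + 4*n^2 - 18*n - 36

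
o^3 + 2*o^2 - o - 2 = (o - 1)*(o + 1)*(o + 2)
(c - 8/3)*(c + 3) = c^2 + c/3 - 8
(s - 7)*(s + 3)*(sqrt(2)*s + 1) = sqrt(2)*s^3 - 4*sqrt(2)*s^2 + s^2 - 21*sqrt(2)*s - 4*s - 21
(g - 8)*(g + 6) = g^2 - 2*g - 48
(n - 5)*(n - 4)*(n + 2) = n^3 - 7*n^2 + 2*n + 40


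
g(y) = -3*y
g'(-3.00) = -3.00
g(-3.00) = 9.00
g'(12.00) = -3.00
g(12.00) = -36.00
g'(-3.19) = -3.00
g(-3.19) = 9.57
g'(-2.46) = -3.00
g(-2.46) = 7.38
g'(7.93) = -3.00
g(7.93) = -23.79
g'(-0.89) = -3.00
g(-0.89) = 2.67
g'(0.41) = -3.00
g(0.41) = -1.23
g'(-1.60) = -3.00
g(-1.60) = 4.80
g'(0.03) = -3.00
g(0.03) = -0.09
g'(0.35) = -3.00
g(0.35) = -1.05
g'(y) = -3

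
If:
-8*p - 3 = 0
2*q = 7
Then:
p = -3/8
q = 7/2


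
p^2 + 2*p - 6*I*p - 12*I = (p + 2)*(p - 6*I)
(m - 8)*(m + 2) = m^2 - 6*m - 16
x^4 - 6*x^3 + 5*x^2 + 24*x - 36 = (x - 3)^2*(x - 2)*(x + 2)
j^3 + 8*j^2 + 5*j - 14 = (j - 1)*(j + 2)*(j + 7)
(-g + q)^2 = g^2 - 2*g*q + q^2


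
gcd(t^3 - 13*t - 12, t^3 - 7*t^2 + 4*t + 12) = t + 1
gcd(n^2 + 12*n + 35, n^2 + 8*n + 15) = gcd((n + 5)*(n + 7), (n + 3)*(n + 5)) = n + 5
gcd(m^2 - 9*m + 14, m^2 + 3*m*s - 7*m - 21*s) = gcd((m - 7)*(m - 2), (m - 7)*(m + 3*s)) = m - 7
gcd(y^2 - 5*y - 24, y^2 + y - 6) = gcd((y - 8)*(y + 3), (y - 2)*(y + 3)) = y + 3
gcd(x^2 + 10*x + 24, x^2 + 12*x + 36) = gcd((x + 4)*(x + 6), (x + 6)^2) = x + 6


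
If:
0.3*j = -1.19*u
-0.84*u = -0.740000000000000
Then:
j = -3.49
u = 0.88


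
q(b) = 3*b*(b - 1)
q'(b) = 6*b - 3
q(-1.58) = 12.23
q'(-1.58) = -12.48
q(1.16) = 0.56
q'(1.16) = 3.96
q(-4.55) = 75.76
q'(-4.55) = -30.30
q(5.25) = 66.94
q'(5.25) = 28.50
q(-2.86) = 33.12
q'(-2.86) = -20.16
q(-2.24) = 21.77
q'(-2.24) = -16.44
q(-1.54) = 11.73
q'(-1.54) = -12.24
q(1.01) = 0.03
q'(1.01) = 3.06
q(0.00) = 0.00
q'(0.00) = -3.00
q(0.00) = 0.00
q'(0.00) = -3.00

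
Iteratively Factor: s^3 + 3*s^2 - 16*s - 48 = (s + 4)*(s^2 - s - 12) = (s + 3)*(s + 4)*(s - 4)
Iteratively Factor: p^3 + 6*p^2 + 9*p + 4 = (p + 4)*(p^2 + 2*p + 1) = (p + 1)*(p + 4)*(p + 1)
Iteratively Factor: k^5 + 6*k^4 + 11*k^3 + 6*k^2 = (k + 1)*(k^4 + 5*k^3 + 6*k^2) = k*(k + 1)*(k^3 + 5*k^2 + 6*k) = k^2*(k + 1)*(k^2 + 5*k + 6) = k^2*(k + 1)*(k + 2)*(k + 3)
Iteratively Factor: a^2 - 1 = (a + 1)*(a - 1)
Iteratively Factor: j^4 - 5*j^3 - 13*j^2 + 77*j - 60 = (j - 3)*(j^3 - 2*j^2 - 19*j + 20) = (j - 5)*(j - 3)*(j^2 + 3*j - 4) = (j - 5)*(j - 3)*(j - 1)*(j + 4)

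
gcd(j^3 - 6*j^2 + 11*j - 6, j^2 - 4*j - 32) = 1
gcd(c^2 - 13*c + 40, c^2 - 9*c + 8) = c - 8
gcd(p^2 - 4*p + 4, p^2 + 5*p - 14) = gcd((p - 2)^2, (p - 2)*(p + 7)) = p - 2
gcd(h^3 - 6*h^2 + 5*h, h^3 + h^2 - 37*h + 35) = h^2 - 6*h + 5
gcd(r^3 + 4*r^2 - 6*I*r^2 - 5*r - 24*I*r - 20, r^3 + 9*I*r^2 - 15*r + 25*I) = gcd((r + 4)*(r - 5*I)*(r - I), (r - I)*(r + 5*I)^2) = r - I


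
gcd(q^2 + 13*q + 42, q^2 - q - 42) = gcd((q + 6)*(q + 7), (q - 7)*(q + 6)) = q + 6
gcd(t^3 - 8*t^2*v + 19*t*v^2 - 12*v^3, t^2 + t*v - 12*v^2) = t - 3*v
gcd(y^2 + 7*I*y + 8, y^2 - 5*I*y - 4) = y - I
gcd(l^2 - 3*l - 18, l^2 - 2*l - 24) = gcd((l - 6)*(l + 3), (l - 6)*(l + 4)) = l - 6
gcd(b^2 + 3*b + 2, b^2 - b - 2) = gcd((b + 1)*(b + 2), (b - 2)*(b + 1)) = b + 1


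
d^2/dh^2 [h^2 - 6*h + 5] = 2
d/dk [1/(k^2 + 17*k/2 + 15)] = 2*(-4*k - 17)/(2*k^2 + 17*k + 30)^2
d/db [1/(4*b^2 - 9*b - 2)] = (9 - 8*b)/(-4*b^2 + 9*b + 2)^2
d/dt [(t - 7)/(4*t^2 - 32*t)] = (-t^2 + 14*t - 56)/(4*t^2*(t^2 - 16*t + 64))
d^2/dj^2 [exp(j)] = exp(j)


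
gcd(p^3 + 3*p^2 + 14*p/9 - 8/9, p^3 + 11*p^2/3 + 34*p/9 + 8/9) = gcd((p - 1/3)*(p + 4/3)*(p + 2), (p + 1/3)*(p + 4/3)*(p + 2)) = p^2 + 10*p/3 + 8/3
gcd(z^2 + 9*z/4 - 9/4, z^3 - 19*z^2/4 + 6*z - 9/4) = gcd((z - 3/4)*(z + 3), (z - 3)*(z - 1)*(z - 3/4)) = z - 3/4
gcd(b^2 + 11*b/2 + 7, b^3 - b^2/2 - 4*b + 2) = b + 2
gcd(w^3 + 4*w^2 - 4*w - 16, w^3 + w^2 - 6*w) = w - 2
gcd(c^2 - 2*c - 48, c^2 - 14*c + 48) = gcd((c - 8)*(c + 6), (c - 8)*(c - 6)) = c - 8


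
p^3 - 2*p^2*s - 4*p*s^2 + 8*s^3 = (p - 2*s)^2*(p + 2*s)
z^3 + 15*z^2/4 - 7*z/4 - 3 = (z - 1)*(z + 3/4)*(z + 4)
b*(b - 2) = b^2 - 2*b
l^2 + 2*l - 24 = (l - 4)*(l + 6)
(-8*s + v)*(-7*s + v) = 56*s^2 - 15*s*v + v^2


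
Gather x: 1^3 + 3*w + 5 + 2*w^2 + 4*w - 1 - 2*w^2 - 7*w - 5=0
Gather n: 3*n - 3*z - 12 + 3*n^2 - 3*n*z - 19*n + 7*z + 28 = 3*n^2 + n*(-3*z - 16) + 4*z + 16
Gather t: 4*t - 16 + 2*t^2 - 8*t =2*t^2 - 4*t - 16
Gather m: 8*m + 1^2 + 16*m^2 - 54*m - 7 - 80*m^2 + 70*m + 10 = -64*m^2 + 24*m + 4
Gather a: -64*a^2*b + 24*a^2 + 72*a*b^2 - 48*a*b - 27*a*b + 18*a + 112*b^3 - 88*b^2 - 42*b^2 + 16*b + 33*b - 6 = a^2*(24 - 64*b) + a*(72*b^2 - 75*b + 18) + 112*b^3 - 130*b^2 + 49*b - 6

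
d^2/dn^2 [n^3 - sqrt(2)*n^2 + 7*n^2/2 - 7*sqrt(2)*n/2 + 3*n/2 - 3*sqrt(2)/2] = 6*n - 2*sqrt(2) + 7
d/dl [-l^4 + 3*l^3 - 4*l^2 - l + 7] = -4*l^3 + 9*l^2 - 8*l - 1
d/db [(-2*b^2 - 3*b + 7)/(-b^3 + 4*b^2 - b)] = (-2*b^4 - 6*b^3 + 35*b^2 - 56*b + 7)/(b^2*(b^4 - 8*b^3 + 18*b^2 - 8*b + 1))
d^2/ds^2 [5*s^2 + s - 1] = 10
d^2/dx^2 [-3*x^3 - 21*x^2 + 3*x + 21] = -18*x - 42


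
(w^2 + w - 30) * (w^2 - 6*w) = w^4 - 5*w^3 - 36*w^2 + 180*w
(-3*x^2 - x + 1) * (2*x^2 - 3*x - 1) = -6*x^4 + 7*x^3 + 8*x^2 - 2*x - 1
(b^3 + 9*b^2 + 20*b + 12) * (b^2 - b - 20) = b^5 + 8*b^4 - 9*b^3 - 188*b^2 - 412*b - 240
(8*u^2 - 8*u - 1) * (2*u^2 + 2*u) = 16*u^4 - 18*u^2 - 2*u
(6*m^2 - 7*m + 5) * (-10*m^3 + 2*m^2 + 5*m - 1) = -60*m^5 + 82*m^4 - 34*m^3 - 31*m^2 + 32*m - 5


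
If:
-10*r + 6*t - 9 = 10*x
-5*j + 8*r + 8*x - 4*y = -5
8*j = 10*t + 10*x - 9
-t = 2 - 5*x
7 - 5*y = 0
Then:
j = -29/9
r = -269/135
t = -187/108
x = 29/540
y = 7/5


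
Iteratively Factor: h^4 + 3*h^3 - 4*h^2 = (h)*(h^3 + 3*h^2 - 4*h) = h*(h - 1)*(h^2 + 4*h) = h^2*(h - 1)*(h + 4)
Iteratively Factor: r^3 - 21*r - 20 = (r + 4)*(r^2 - 4*r - 5) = (r + 1)*(r + 4)*(r - 5)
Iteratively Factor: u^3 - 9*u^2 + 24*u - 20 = (u - 2)*(u^2 - 7*u + 10) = (u - 2)^2*(u - 5)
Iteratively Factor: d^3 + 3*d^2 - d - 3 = (d + 1)*(d^2 + 2*d - 3) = (d + 1)*(d + 3)*(d - 1)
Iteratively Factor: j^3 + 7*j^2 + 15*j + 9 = (j + 3)*(j^2 + 4*j + 3) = (j + 3)^2*(j + 1)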